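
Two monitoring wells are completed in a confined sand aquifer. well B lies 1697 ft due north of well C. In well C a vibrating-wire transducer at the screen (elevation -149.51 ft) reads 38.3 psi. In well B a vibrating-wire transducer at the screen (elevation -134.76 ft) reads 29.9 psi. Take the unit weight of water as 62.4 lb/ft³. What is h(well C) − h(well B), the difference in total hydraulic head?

Δh ≈ 4.63 ft

Pressure head at well C: ψ = 144·P/γ = 144 × 38.3 / 62.4 = 88.38 ft.
Total head at well C: h = z + ψ = -149.51 + 88.38 = -61.13 ft.
Pressure head at well B: ψ = 144·P/γ = 144 × 29.9 / 62.4 = 69.00 ft.
Total head at well B: h = z + ψ = -134.76 + 69.00 = -65.76 ft.
Head difference: h(well C) − h(well B) = -61.13 − (-65.76) = 4.63 ft.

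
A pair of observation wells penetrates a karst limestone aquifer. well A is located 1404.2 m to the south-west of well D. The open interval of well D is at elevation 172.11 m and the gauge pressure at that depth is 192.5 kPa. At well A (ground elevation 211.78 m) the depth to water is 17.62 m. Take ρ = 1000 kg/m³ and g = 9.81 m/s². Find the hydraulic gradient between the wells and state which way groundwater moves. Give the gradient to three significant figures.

Pressure head at well D: ψ = P/(ρg) = 192.5×1000 / (1000 × 9.81) = 19.62 m.
Total head at well D: h = z + ψ = 172.11 + 19.62 = 191.73 m.
Total head at well A: h = 211.78 − 17.62 = 194.16 m.
Head difference: h(well D) − h(well A) = 191.73 − 194.16 = -2.43 m.
Hydraulic gradient: i = |Δh| / L = 2.43 / 1404.2 = 0.00173.
Flow is from higher to lower head: from well A toward well D, i.e. toward the north-east.

i ≈ 0.00173; groundwater flows toward the north-east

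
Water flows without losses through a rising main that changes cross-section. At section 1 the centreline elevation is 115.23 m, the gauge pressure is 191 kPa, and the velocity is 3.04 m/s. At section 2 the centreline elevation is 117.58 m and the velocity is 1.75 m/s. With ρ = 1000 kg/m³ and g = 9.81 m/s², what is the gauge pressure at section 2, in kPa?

P₂ ≈ 171 kPa

Pressure head at 1: ψ₁ = P₁/(ρg) = 191×1000 / (1000 × 9.81) = 19.47 m.
Velocity heads: v₁²/2g = 3.04²/19.62 = 0.471 m; v₂²/2g = 1.75²/19.62 = 0.156 m.
Total head H = z₁ + ψ₁ + v₁²/2g = 115.23 + 19.47 + 0.471 = 135.17 m.
ψ₂ = H − z₂ − v₂²/2g = 135.17 − 117.58 − 0.156 = 17.43 m.
P₂ = ρgψ₂ = 1000 × 9.81 × 17.43 ≈ 171 kPa.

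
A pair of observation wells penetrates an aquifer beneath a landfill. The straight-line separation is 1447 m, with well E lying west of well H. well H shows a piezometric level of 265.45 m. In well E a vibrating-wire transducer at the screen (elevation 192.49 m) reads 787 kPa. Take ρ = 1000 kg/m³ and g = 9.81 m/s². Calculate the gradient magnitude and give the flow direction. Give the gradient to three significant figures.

i ≈ 0.00502; groundwater flows toward the east

Total head at well H: h = 265.45 m (water level in the piezometer is the total head).
Pressure head at well E: ψ = P/(ρg) = 787×1000 / (1000 × 9.81) = 80.22 m.
Total head at well E: h = z + ψ = 192.49 + 80.22 = 272.71 m.
Head difference: h(well H) − h(well E) = 265.45 − 272.71 = -7.26 m.
Hydraulic gradient: i = |Δh| / L = 7.26 / 1447 = 0.00502.
Flow is from higher to lower head: from well E toward well H, i.e. toward the east.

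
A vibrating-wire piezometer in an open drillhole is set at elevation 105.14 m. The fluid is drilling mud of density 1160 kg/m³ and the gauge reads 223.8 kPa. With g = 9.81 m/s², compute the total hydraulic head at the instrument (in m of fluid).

h ≈ 124.81 m

ψ = P/(ρg) = 223.8×1000 / (1160 × 9.81) = 19.67 m.
h = z + ψ = 105.14 + 19.67 = 124.81 m.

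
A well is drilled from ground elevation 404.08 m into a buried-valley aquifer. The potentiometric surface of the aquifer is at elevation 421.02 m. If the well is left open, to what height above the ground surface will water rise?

≈ 16.94 m above ground

Water rises to the potentiometric surface, so the rise above ground = 421.02 − 404.08 = 16.94 m.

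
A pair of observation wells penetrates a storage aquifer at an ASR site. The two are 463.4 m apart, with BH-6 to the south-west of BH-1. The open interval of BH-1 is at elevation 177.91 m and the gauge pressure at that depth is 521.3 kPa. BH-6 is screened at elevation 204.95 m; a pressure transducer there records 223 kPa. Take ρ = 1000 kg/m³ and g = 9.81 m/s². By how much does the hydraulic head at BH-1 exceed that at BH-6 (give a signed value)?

Pressure head at BH-1: ψ = P/(ρg) = 521.3×1000 / (1000 × 9.81) = 53.14 m.
Total head at BH-1: h = z + ψ = 177.91 + 53.14 = 231.05 m.
Pressure head at BH-6: ψ = P/(ρg) = 223×1000 / (1000 × 9.81) = 22.73 m.
Total head at BH-6: h = z + ψ = 204.95 + 22.73 = 227.68 m.
Head difference: h(BH-1) − h(BH-6) = 231.05 − 227.68 = 3.37 m.

Δh ≈ 3.37 m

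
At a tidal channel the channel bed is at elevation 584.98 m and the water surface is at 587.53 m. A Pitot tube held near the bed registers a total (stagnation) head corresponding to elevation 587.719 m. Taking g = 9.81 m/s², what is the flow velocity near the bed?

Near the bed, under hydrostatic conditions, the piezometric head (z + ψ) equals the free-surface elevation, 587.53 m.
Velocity head = total − piezometric = 587.719 − 587.53 = 0.189 m.
v = √(2g·h_v) = √(2 × 9.81 × 0.189) = 1.93 m/s.

v ≈ 1.93 m/s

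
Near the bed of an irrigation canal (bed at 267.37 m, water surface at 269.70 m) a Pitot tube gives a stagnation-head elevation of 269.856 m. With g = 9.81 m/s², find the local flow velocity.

Near the bed, under hydrostatic conditions, the piezometric head (z + ψ) equals the free-surface elevation, 269.70 m.
Velocity head = total − piezometric = 269.856 − 269.70 = 0.156 m.
v = √(2g·h_v) = √(2 × 9.81 × 0.156) = 1.75 m/s.

v ≈ 1.75 m/s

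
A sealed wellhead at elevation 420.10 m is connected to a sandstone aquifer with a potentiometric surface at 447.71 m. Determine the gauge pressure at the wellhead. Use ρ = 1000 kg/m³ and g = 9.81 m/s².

Head above the cap: Δh = 447.71 − 420.10 = 27.61 m.
P = ρgΔh = 1000 × 9.81 × 27.61 = 270854 Pa ≈ 271 kPa.

P ≈ 271 kPa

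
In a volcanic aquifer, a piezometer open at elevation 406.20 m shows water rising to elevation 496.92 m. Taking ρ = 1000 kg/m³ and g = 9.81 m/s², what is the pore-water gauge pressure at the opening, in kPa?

P ≈ 890 kPa

Pressure head ψ = h − z = 496.92 − 406.20 = 90.72 m.
P = ρgψ = 1000 × 9.81 × 90.72 = 889963 Pa ≈ 890 kPa.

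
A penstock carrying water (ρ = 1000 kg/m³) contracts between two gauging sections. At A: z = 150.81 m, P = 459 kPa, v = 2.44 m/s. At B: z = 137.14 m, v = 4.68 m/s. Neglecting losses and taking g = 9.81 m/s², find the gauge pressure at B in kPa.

Pressure head at A: ψ₁ = P₁/(ρg) = 459×1000 / (1000 × 9.81) = 46.79 m.
Velocity heads: v₁²/2g = 2.44²/19.62 = 0.303 m; v₂²/2g = 4.68²/19.62 = 1.116 m.
Total head H = z₁ + ψ₁ + v₁²/2g = 150.81 + 46.79 + 0.303 = 197.90 m.
ψ₂ = H − z₂ − v₂²/2g = 197.90 − 137.14 − 1.116 = 59.64 m.
P₂ = ρgψ₂ = 1000 × 9.81 × 59.64 ≈ 585 kPa.

P₂ ≈ 585 kPa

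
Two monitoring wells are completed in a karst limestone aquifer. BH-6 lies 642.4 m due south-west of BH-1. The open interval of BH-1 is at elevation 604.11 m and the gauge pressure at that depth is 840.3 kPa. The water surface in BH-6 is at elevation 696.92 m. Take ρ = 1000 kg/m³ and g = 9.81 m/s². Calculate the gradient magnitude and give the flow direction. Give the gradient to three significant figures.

i ≈ 0.0111; groundwater flows toward the north-east

Pressure head at BH-1: ψ = P/(ρg) = 840.3×1000 / (1000 × 9.81) = 85.66 m.
Total head at BH-1: h = z + ψ = 604.11 + 85.66 = 689.77 m.
Total head at BH-6: h = 696.92 m (water level in the piezometer is the total head).
Head difference: h(BH-1) − h(BH-6) = 689.77 − 696.92 = -7.15 m.
Hydraulic gradient: i = |Δh| / L = 7.15 / 642.4 = 0.0111.
Flow is from higher to lower head: from BH-6 toward BH-1, i.e. toward the north-east.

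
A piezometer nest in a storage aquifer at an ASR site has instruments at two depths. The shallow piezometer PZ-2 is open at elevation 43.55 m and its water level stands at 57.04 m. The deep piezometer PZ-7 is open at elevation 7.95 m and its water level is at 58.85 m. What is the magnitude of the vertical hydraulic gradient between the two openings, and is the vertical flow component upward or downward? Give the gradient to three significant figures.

Total head at PZ-2: h = 57.04 m (water level in the standpipe).
Total head at PZ-7: h = 58.85 m.
Δh = h(PZ-2) − h(PZ-7) = 57.04 − 58.85 = -1.81 m.
Vertical separation Δz = 43.55 − 7.95 = 35.60 m.
|i_v| = |Δh| / Δz = 1.81 / 35.60 = 0.0508.
Head is higher in the deep piezometer, so vertical flow is upward (discharge condition).

|i_v| ≈ 0.0508; vertical flow is upward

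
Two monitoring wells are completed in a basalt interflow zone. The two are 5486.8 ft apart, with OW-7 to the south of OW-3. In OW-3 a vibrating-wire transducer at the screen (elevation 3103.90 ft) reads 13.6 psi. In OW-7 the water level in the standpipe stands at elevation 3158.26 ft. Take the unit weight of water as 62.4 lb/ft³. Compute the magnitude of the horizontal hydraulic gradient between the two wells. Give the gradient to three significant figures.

Pressure head at OW-3: ψ = 144·P/γ = 144 × 13.6 / 62.4 = 31.38 ft.
Total head at OW-3: h = z + ψ = 3103.90 + 31.38 = 3135.28 ft.
Total head at OW-7: h = 3158.26 ft (water level in the piezometer is the total head).
Head difference: h(OW-3) − h(OW-7) = 3135.28 − 3158.26 = -22.98 ft.
Hydraulic gradient: i = |Δh| / L = 22.98 / 5486.8 = 0.00419.

i ≈ 0.00419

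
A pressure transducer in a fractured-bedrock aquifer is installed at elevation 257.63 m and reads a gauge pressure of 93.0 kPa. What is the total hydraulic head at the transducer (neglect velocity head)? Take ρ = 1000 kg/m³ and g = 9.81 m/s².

ψ = P/(ρg) = 93.0×1000 / (1000 × 9.81) = 9.48 m.
h = z + ψ = 257.63 + 9.48 = 267.11 m.

h ≈ 267.11 m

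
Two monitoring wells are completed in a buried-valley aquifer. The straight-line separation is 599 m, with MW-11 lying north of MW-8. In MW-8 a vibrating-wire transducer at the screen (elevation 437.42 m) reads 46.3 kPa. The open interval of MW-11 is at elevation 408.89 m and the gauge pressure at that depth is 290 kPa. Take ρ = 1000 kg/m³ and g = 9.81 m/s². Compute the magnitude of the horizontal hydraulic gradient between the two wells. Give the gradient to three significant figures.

i ≈ 0.00616

Pressure head at MW-8: ψ = P/(ρg) = 46.3×1000 / (1000 × 9.81) = 4.72 m.
Total head at MW-8: h = z + ψ = 437.42 + 4.72 = 442.14 m.
Pressure head at MW-11: ψ = P/(ρg) = 290×1000 / (1000 × 9.81) = 29.56 m.
Total head at MW-11: h = z + ψ = 408.89 + 29.56 = 438.45 m.
Head difference: h(MW-8) − h(MW-11) = 442.14 − 438.45 = 3.69 m.
Hydraulic gradient: i = |Δh| / L = 3.69 / 599 = 0.00616.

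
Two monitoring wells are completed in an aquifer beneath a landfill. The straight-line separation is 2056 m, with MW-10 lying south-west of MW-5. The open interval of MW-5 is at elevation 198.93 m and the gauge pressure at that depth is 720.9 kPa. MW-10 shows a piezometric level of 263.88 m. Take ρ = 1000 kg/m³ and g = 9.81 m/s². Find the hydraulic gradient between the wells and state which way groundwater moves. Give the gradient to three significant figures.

i ≈ 0.00415; groundwater flows toward the south-west

Pressure head at MW-5: ψ = P/(ρg) = 720.9×1000 / (1000 × 9.81) = 73.49 m.
Total head at MW-5: h = z + ψ = 198.93 + 73.49 = 272.42 m.
Total head at MW-10: h = 263.88 m (water level in the piezometer is the total head).
Head difference: h(MW-5) − h(MW-10) = 272.42 − 263.88 = 8.54 m.
Hydraulic gradient: i = |Δh| / L = 8.54 / 2056 = 0.00415.
Flow is from higher to lower head: from MW-5 toward MW-10, i.e. toward the south-west.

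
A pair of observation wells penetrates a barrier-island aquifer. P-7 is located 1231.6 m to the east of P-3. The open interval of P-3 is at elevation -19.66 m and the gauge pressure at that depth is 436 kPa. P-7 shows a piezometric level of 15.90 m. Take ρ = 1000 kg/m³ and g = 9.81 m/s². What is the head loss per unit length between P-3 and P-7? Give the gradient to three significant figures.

i ≈ 0.00721 m/m

Pressure head at P-3: ψ = P/(ρg) = 436×1000 / (1000 × 9.81) = 44.44 m.
Total head at P-3: h = z + ψ = -19.66 + 44.44 = 24.78 m.
Total head at P-7: h = 15.90 m (water level in the piezometer is the total head).
Head difference: h(P-3) − h(P-7) = 24.78 − 15.90 = 8.88 m.
Hydraulic gradient: i = |Δh| / L = 8.88 / 1231.6 = 0.00721.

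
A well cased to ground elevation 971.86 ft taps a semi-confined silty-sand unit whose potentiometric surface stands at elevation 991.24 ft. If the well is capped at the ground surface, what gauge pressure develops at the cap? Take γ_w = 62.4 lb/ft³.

P ≈ 8.40 psi

Head above the cap: Δh = 991.24 − 971.86 = 19.38 ft.
P = γΔh/144 = 62.4 × 19.38 / 144 = 8.40 psi.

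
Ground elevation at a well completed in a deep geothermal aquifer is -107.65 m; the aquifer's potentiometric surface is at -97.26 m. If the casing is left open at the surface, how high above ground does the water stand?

≈ 10.39 m above ground

Water rises to the potentiometric surface, so the rise above ground = -97.26 − (-107.65) = 10.39 m.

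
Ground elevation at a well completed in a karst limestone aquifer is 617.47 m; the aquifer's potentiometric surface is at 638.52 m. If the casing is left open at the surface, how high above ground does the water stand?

Water rises to the potentiometric surface, so the rise above ground = 638.52 − 617.47 = 21.05 m.

≈ 21.05 m above ground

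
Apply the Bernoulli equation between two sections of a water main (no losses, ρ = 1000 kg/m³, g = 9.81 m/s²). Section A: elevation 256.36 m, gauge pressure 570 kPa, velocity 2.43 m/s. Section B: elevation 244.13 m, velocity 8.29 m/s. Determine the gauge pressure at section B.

Pressure head at A: ψ₁ = P₁/(ρg) = 570×1000 / (1000 × 9.81) = 58.10 m.
Velocity heads: v₁²/2g = 2.43²/19.62 = 0.301 m; v₂²/2g = 8.29²/19.62 = 3.503 m.
Total head H = z₁ + ψ₁ + v₁²/2g = 256.36 + 58.10 + 0.301 = 314.76 m.
ψ₂ = H − z₂ − v₂²/2g = 314.76 − 244.13 − 3.503 = 67.13 m.
P₂ = ρgψ₂ = 1000 × 9.81 × 67.13 ≈ 659 kPa.

P₂ ≈ 659 kPa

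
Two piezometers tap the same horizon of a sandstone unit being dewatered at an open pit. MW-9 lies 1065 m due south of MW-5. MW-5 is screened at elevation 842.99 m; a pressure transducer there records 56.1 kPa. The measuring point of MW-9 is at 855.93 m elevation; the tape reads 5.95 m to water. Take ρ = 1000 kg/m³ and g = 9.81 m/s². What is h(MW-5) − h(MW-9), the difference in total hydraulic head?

Δh ≈ -1.27 m

Pressure head at MW-5: ψ = P/(ρg) = 56.1×1000 / (1000 × 9.81) = 5.72 m.
Total head at MW-5: h = z + ψ = 842.99 + 5.72 = 848.71 m.
Total head at MW-9: h = 855.93 − 5.95 = 849.98 m.
Head difference: h(MW-5) − h(MW-9) = 848.71 − 849.98 = -1.27 m.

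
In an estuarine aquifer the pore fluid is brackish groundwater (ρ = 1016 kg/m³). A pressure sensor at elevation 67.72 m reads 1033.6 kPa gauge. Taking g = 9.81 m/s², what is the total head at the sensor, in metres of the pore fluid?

ψ = P/(ρg) = 1033.6×1000 / (1016 × 9.81) = 103.70 m.
h = z + ψ = 67.72 + 103.70 = 171.42 m.

h ≈ 171.42 m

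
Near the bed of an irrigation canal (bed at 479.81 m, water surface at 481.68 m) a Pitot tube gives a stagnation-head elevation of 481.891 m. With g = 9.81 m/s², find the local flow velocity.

Near the bed, under hydrostatic conditions, the piezometric head (z + ψ) equals the free-surface elevation, 481.68 m.
Velocity head = total − piezometric = 481.891 − 481.68 = 0.211 m.
v = √(2g·h_v) = √(2 × 9.81 × 0.211) = 2.03 m/s.

v ≈ 2.03 m/s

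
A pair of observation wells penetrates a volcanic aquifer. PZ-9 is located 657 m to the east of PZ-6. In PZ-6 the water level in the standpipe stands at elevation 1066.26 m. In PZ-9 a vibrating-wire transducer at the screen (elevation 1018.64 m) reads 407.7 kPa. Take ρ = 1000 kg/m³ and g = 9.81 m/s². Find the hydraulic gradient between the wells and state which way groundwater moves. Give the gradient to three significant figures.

Total head at PZ-6: h = 1066.26 m (water level in the piezometer is the total head).
Pressure head at PZ-9: ψ = P/(ρg) = 407.7×1000 / (1000 × 9.81) = 41.56 m.
Total head at PZ-9: h = z + ψ = 1018.64 + 41.56 = 1060.20 m.
Head difference: h(PZ-6) − h(PZ-9) = 1066.26 − 1060.20 = 6.06 m.
Hydraulic gradient: i = |Δh| / L = 6.06 / 657 = 0.00922.
Flow is from higher to lower head: from PZ-6 toward PZ-9, i.e. toward the east.

i ≈ 0.00922; groundwater flows toward the east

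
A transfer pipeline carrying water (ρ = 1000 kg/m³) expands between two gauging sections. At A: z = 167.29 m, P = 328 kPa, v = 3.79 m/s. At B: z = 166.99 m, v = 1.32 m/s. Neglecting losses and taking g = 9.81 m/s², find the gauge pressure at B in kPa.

Pressure head at A: ψ₁ = P₁/(ρg) = 328×1000 / (1000 × 9.81) = 33.44 m.
Velocity heads: v₁²/2g = 3.79²/19.62 = 0.732 m; v₂²/2g = 1.32²/19.62 = 0.089 m.
Total head H = z₁ + ψ₁ + v₁²/2g = 167.29 + 33.44 + 0.732 = 201.46 m.
ψ₂ = H − z₂ − v₂²/2g = 201.46 − 166.99 − 0.089 = 34.38 m.
P₂ = ρgψ₂ = 1000 × 9.81 × 34.38 ≈ 337 kPa.

P₂ ≈ 337 kPa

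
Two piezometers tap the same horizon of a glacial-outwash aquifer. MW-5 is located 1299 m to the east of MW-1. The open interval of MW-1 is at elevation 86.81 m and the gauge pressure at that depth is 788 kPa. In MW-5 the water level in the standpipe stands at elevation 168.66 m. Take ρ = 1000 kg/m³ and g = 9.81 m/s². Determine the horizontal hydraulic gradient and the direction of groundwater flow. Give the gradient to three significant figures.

Pressure head at MW-1: ψ = P/(ρg) = 788×1000 / (1000 × 9.81) = 80.33 m.
Total head at MW-1: h = z + ψ = 86.81 + 80.33 = 167.14 m.
Total head at MW-5: h = 168.66 m (water level in the piezometer is the total head).
Head difference: h(MW-1) − h(MW-5) = 167.14 − 168.66 = -1.52 m.
Hydraulic gradient: i = |Δh| / L = 1.52 / 1299 = 0.00117.
Flow is from higher to lower head: from MW-5 toward MW-1, i.e. toward the west.

i ≈ 0.00117; groundwater flows toward the west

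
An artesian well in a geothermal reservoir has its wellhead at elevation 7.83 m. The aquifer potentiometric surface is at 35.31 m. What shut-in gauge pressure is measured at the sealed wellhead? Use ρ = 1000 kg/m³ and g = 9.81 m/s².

Head above the cap: Δh = 35.31 − 7.83 = 27.48 m.
P = ρgΔh = 1000 × 9.81 × 27.48 = 269579 Pa ≈ 270 kPa.

P ≈ 270 kPa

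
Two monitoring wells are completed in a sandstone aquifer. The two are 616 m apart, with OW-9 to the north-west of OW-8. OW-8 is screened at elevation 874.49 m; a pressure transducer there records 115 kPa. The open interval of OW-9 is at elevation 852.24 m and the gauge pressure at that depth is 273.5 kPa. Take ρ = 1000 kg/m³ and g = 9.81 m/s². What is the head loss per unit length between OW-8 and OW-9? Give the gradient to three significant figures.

Pressure head at OW-8: ψ = P/(ρg) = 115×1000 / (1000 × 9.81) = 11.72 m.
Total head at OW-8: h = z + ψ = 874.49 + 11.72 = 886.21 m.
Pressure head at OW-9: ψ = P/(ρg) = 273.5×1000 / (1000 × 9.81) = 27.88 m.
Total head at OW-9: h = z + ψ = 852.24 + 27.88 = 880.12 m.
Head difference: h(OW-8) − h(OW-9) = 886.21 − 880.12 = 6.09 m.
Hydraulic gradient: i = |Δh| / L = 6.09 / 616 = 0.00989.

i ≈ 0.00989 m/m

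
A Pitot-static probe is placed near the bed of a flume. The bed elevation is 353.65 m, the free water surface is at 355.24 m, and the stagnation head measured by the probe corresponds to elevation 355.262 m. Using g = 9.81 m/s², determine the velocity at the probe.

Near the bed, under hydrostatic conditions, the piezometric head (z + ψ) equals the free-surface elevation, 355.24 m.
Velocity head = total − piezometric = 355.262 − 355.24 = 0.022 m.
v = √(2g·h_v) = √(2 × 9.81 × 0.022) = 0.657 m/s.

v ≈ 0.657 m/s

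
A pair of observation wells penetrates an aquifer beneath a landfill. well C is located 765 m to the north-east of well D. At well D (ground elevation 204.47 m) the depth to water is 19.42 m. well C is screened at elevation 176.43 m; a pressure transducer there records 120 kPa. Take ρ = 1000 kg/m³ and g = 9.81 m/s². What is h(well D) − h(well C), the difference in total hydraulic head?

Δh ≈ -3.61 m

Total head at well D: h = 204.47 − 19.42 = 185.05 m.
Pressure head at well C: ψ = P/(ρg) = 120×1000 / (1000 × 9.81) = 12.23 m.
Total head at well C: h = z + ψ = 176.43 + 12.23 = 188.66 m.
Head difference: h(well D) − h(well C) = 185.05 − 188.66 = -3.61 m.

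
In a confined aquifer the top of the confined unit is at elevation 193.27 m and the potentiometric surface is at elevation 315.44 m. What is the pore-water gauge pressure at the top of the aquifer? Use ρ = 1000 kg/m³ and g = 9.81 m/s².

P ≈ 1200 kPa

Pressure head at the aquifer top: ψ = h − z = 315.44 − 193.27 = 122.17 m.
P = ρgψ = 1000 × 9.81 × 122.17 = 1198488 Pa ≈ 1200 kPa.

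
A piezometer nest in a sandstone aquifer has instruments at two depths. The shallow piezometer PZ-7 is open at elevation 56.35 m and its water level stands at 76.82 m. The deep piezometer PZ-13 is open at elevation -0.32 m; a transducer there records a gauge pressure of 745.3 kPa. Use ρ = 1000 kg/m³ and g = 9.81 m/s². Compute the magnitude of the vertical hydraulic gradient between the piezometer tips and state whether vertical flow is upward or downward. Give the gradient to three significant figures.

Total head at PZ-7: h = 76.82 m (water level in the standpipe).
Pressure head at PZ-13: ψ = P/(ρg) = 745.3×1000 / (1000 × 9.81) = 75.97 m.
Total head at PZ-13: h = z + ψ = -0.32 + 75.97 = 75.65 m.
Δh = h(PZ-7) − h(PZ-13) = 76.82 − 75.65 = 1.17 m.
Vertical separation Δz = 56.35 − (-0.32) = 56.67 m.
|i_v| = |Δh| / Δz = 1.17 / 56.67 = 0.0206.
Head is higher in the shallow piezometer, so vertical flow is downward (recharge condition).

|i_v| ≈ 0.0206; vertical flow is downward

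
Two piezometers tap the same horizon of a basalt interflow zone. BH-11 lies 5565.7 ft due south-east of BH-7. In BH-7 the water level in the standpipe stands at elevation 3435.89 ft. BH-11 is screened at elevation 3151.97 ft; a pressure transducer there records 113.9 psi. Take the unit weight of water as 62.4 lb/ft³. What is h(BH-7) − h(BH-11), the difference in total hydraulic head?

Δh ≈ 21.07 ft

Total head at BH-7: h = 3435.89 ft (water level in the piezometer is the total head).
Pressure head at BH-11: ψ = 144·P/γ = 144 × 113.9 / 62.4 = 262.85 ft.
Total head at BH-11: h = z + ψ = 3151.97 + 262.85 = 3414.82 ft.
Head difference: h(BH-7) − h(BH-11) = 3435.89 − 3414.82 = 21.07 ft.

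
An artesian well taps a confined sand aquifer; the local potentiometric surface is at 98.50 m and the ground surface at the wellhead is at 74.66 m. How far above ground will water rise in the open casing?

Water rises to the potentiometric surface, so the rise above ground = 98.50 − 74.66 = 23.84 m.

≈ 23.84 m above ground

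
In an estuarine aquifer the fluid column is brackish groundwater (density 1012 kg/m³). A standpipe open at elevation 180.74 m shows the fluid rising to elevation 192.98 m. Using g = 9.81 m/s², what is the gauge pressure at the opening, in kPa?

P ≈ 122 kPa

Pressure head ψ = h − z = 192.98 − 180.74 = 12.24 m.
P = ρgψ = 1012 × 9.81 × 12.24 = 121515 Pa ≈ 122 kPa.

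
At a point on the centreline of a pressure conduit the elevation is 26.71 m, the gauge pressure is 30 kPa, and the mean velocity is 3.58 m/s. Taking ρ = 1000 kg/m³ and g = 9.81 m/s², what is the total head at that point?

Pressure head ψ = P/(ρg) = 30×1000 / (1000 × 9.81) = 3.06 m.
Velocity head = v²/(2g) = 3.58² / (2 × 9.81) = 0.653 m.
h = z + ψ + v²/(2g) = 26.71 + 3.06 + 0.653 = 30.42 m.

h ≈ 30.42 m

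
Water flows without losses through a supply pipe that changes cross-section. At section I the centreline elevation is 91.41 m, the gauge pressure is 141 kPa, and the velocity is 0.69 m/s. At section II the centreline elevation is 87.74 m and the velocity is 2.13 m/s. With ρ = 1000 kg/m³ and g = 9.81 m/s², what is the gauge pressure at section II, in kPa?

P₂ ≈ 175 kPa

Pressure head at I: ψ₁ = P₁/(ρg) = 141×1000 / (1000 × 9.81) = 14.37 m.
Velocity heads: v₁²/2g = 0.69²/19.62 = 0.024 m; v₂²/2g = 2.13²/19.62 = 0.231 m.
Total head H = z₁ + ψ₁ + v₁²/2g = 91.41 + 14.37 + 0.024 = 105.80 m.
ψ₂ = H − z₂ − v₂²/2g = 105.80 − 87.74 − 0.231 = 17.83 m.
P₂ = ρgψ₂ = 1000 × 9.81 × 17.83 ≈ 175 kPa.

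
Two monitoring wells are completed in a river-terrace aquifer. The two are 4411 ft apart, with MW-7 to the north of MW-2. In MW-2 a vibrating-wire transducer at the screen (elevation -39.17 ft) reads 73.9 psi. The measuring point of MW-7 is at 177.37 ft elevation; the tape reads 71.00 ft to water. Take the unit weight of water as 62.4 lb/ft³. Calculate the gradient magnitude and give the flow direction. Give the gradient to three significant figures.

Pressure head at MW-2: ψ = 144·P/γ = 144 × 73.9 / 62.4 = 170.54 ft.
Total head at MW-2: h = z + ψ = -39.17 + 170.54 = 131.37 ft.
Total head at MW-7: h = 177.37 − 71.00 = 106.37 ft.
Head difference: h(MW-2) − h(MW-7) = 131.37 − 106.37 = 25.00 ft.
Hydraulic gradient: i = |Δh| / L = 25.00 / 4411 = 0.00567.
Flow is from higher to lower head: from MW-2 toward MW-7, i.e. toward the north.

i ≈ 0.00567; groundwater flows toward the north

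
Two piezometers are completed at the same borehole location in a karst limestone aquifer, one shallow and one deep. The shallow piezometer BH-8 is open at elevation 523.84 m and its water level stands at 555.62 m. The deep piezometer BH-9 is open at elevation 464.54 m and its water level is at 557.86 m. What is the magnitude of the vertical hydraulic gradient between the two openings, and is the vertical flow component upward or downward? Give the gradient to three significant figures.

|i_v| ≈ 0.0378; vertical flow is upward

Total head at BH-8: h = 555.62 m (water level in the standpipe).
Total head at BH-9: h = 557.86 m.
Δh = h(BH-8) − h(BH-9) = 555.62 − 557.86 = -2.24 m.
Vertical separation Δz = 523.84 − 464.54 = 59.30 m.
|i_v| = |Δh| / Δz = 2.24 / 59.30 = 0.0378.
Head is higher in the deep piezometer, so vertical flow is upward (discharge condition).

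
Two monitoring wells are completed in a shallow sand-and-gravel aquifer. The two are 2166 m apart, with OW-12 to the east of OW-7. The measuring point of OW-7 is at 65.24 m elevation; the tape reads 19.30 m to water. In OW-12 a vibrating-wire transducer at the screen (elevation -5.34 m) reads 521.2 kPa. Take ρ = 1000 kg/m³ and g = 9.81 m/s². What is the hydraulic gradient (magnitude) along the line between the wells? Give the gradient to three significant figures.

i ≈ 0.000854

Total head at OW-7: h = 65.24 − 19.30 = 45.94 m.
Pressure head at OW-12: ψ = P/(ρg) = 521.2×1000 / (1000 × 9.81) = 53.13 m.
Total head at OW-12: h = z + ψ = -5.34 + 53.13 = 47.79 m.
Head difference: h(OW-7) − h(OW-12) = 45.94 − 47.79 = -1.85 m.
Hydraulic gradient: i = |Δh| / L = 1.85 / 2166 = 0.000854.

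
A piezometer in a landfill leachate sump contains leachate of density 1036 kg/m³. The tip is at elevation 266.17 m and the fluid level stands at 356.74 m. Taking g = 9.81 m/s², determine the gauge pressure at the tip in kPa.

Pressure head ψ = h − z = 356.74 − 266.17 = 90.57 m.
P = ρgψ = 1036 × 9.81 × 90.57 = 920477 Pa ≈ 920 kPa.

P ≈ 920 kPa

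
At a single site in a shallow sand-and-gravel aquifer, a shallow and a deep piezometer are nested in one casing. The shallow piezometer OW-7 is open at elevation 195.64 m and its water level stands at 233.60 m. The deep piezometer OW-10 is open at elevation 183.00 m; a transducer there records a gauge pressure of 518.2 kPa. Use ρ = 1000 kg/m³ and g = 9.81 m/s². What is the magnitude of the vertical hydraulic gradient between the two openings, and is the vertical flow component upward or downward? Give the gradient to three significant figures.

Total head at OW-7: h = 233.60 m (water level in the standpipe).
Pressure head at OW-10: ψ = P/(ρg) = 518.2×1000 / (1000 × 9.81) = 52.82 m.
Total head at OW-10: h = z + ψ = 183.00 + 52.82 = 235.82 m.
Δh = h(OW-7) − h(OW-10) = 233.60 − 235.82 = -2.22 m.
Vertical separation Δz = 195.64 − 183.00 = 12.64 m.
|i_v| = |Δh| / Δz = 2.22 / 12.64 = 0.176.
Head is higher in the deep piezometer, so vertical flow is upward (discharge condition).

|i_v| ≈ 0.176; vertical flow is upward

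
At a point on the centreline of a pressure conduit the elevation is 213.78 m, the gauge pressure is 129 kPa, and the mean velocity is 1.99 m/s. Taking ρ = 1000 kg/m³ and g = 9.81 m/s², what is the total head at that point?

h ≈ 227.13 m

Pressure head ψ = P/(ρg) = 129×1000 / (1000 × 9.81) = 13.15 m.
Velocity head = v²/(2g) = 1.99² / (2 × 9.81) = 0.202 m.
h = z + ψ + v²/(2g) = 213.78 + 13.15 + 0.202 = 227.13 m.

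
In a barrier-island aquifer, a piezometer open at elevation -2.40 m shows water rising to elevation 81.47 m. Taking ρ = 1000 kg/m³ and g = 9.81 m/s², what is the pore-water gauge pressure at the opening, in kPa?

P ≈ 823 kPa

Pressure head ψ = h − z = 81.47 − (-2.40) = 83.87 m.
P = ρgψ = 1000 × 9.81 × 83.87 = 822765 Pa ≈ 823 kPa.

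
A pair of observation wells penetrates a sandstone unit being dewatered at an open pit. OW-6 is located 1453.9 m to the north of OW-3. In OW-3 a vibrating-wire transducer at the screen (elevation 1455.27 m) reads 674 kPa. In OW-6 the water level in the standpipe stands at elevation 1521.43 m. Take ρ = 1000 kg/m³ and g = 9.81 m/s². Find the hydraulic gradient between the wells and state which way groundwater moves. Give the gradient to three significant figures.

i ≈ 0.00175; groundwater flows toward the north

Pressure head at OW-3: ψ = P/(ρg) = 674×1000 / (1000 × 9.81) = 68.71 m.
Total head at OW-3: h = z + ψ = 1455.27 + 68.71 = 1523.98 m.
Total head at OW-6: h = 1521.43 m (water level in the piezometer is the total head).
Head difference: h(OW-3) − h(OW-6) = 1523.98 − 1521.43 = 2.55 m.
Hydraulic gradient: i = |Δh| / L = 2.55 / 1453.9 = 0.00175.
Flow is from higher to lower head: from OW-3 toward OW-6, i.e. toward the north.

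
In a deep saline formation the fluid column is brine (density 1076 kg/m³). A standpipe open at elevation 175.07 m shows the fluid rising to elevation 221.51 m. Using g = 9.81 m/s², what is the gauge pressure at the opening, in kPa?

Pressure head ψ = h − z = 221.51 − 175.07 = 46.44 m.
P = ρgψ = 1076 × 9.81 × 46.44 = 490200 Pa ≈ 490 kPa.

P ≈ 490 kPa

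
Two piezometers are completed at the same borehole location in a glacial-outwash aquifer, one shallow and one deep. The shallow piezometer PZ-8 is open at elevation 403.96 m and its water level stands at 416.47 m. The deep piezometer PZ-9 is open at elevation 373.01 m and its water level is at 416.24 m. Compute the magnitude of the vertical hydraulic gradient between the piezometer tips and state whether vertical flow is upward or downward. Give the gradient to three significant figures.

Total head at PZ-8: h = 416.47 m (water level in the standpipe).
Total head at PZ-9: h = 416.24 m.
Δh = h(PZ-8) − h(PZ-9) = 416.47 − 416.24 = 0.23 m.
Vertical separation Δz = 403.96 − 373.01 = 30.95 m.
|i_v| = |Δh| / Δz = 0.23 / 30.95 = 0.00743.
Head is higher in the shallow piezometer, so vertical flow is downward (recharge condition).

|i_v| ≈ 0.00743; vertical flow is downward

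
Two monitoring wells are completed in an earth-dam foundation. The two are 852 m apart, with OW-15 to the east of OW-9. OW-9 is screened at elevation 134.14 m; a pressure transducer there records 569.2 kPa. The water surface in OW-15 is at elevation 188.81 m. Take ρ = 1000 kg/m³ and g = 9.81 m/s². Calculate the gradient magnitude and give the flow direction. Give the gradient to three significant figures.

Pressure head at OW-9: ψ = P/(ρg) = 569.2×1000 / (1000 × 9.81) = 58.02 m.
Total head at OW-9: h = z + ψ = 134.14 + 58.02 = 192.16 m.
Total head at OW-15: h = 188.81 m (water level in the piezometer is the total head).
Head difference: h(OW-9) − h(OW-15) = 192.16 − 188.81 = 3.35 m.
Hydraulic gradient: i = |Δh| / L = 3.35 / 852 = 0.00393.
Flow is from higher to lower head: from OW-9 toward OW-15, i.e. toward the east.

i ≈ 0.00393; groundwater flows toward the east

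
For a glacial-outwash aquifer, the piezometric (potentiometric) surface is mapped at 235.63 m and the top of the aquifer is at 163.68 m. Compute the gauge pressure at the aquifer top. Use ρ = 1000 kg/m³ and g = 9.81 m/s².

P ≈ 706 kPa

Pressure head at the aquifer top: ψ = h − z = 235.63 − 163.68 = 71.95 m.
P = ρgψ = 1000 × 9.81 × 71.95 = 705829 Pa ≈ 706 kPa.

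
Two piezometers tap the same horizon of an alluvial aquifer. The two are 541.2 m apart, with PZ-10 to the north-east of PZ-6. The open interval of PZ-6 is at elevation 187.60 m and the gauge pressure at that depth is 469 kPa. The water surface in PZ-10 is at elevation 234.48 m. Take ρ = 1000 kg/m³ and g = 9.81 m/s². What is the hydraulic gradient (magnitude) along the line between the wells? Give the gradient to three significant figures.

i ≈ 0.00172

Pressure head at PZ-6: ψ = P/(ρg) = 469×1000 / (1000 × 9.81) = 47.81 m.
Total head at PZ-6: h = z + ψ = 187.60 + 47.81 = 235.41 m.
Total head at PZ-10: h = 234.48 m (water level in the piezometer is the total head).
Head difference: h(PZ-6) − h(PZ-10) = 235.41 − 234.48 = 0.93 m.
Hydraulic gradient: i = |Δh| / L = 0.93 / 541.2 = 0.00172.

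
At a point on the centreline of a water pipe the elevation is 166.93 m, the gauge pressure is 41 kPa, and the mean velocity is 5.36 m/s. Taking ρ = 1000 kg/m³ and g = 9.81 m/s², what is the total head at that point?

Pressure head ψ = P/(ρg) = 41×1000 / (1000 × 9.81) = 4.18 m.
Velocity head = v²/(2g) = 5.36² / (2 × 9.81) = 1.464 m.
h = z + ψ + v²/(2g) = 166.93 + 4.18 + 1.464 = 172.57 m.

h ≈ 172.57 m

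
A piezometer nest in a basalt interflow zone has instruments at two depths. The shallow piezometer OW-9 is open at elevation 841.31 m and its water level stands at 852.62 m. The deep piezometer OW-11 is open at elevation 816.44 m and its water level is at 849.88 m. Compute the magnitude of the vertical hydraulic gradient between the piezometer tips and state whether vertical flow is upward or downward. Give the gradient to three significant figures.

Total head at OW-9: h = 852.62 m (water level in the standpipe).
Total head at OW-11: h = 849.88 m.
Δh = h(OW-9) − h(OW-11) = 852.62 − 849.88 = 2.74 m.
Vertical separation Δz = 841.31 − 816.44 = 24.87 m.
|i_v| = |Δh| / Δz = 2.74 / 24.87 = 0.110.
Head is higher in the shallow piezometer, so vertical flow is downward (recharge condition).

|i_v| ≈ 0.110; vertical flow is downward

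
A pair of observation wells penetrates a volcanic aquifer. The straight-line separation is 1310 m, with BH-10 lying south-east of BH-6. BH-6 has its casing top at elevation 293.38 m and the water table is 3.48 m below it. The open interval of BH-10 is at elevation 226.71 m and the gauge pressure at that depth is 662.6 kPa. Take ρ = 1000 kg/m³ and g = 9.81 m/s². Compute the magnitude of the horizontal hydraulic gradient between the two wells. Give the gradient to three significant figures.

i ≈ 0.00332

Total head at BH-6: h = 293.38 − 3.48 = 289.90 m.
Pressure head at BH-10: ψ = P/(ρg) = 662.6×1000 / (1000 × 9.81) = 67.54 m.
Total head at BH-10: h = z + ψ = 226.71 + 67.54 = 294.25 m.
Head difference: h(BH-6) − h(BH-10) = 289.90 − 294.25 = -4.35 m.
Hydraulic gradient: i = |Δh| / L = 4.35 / 1310 = 0.00332.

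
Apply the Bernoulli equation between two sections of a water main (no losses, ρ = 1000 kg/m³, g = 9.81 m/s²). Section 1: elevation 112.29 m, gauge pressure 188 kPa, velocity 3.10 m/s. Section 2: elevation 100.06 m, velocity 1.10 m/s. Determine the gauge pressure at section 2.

Pressure head at 1: ψ₁ = P₁/(ρg) = 188×1000 / (1000 × 9.81) = 19.16 m.
Velocity heads: v₁²/2g = 3.10²/19.62 = 0.490 m; v₂²/2g = 1.10²/19.62 = 0.062 m.
Total head H = z₁ + ψ₁ + v₁²/2g = 112.29 + 19.16 + 0.490 = 131.94 m.
ψ₂ = H − z₂ − v₂²/2g = 131.94 − 100.06 − 0.062 = 31.82 m.
P₂ = ρgψ₂ = 1000 × 9.81 × 31.82 ≈ 312 kPa.

P₂ ≈ 312 kPa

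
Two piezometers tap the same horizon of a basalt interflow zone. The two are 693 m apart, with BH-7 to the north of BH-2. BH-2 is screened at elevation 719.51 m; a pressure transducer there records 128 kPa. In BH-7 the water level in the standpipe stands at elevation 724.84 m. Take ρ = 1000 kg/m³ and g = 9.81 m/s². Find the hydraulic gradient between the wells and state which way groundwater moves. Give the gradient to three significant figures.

Pressure head at BH-2: ψ = P/(ρg) = 128×1000 / (1000 × 9.81) = 13.05 m.
Total head at BH-2: h = z + ψ = 719.51 + 13.05 = 732.56 m.
Total head at BH-7: h = 724.84 m (water level in the piezometer is the total head).
Head difference: h(BH-2) − h(BH-7) = 732.56 − 724.84 = 7.72 m.
Hydraulic gradient: i = |Δh| / L = 7.72 / 693 = 0.0111.
Flow is from higher to lower head: from BH-2 toward BH-7, i.e. toward the north.

i ≈ 0.0111; groundwater flows toward the north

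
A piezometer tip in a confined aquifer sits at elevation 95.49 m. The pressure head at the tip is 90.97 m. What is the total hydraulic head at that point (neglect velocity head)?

h ≈ 186.46 m

h = z + ψ = 95.49 + 90.97 = 186.46 m.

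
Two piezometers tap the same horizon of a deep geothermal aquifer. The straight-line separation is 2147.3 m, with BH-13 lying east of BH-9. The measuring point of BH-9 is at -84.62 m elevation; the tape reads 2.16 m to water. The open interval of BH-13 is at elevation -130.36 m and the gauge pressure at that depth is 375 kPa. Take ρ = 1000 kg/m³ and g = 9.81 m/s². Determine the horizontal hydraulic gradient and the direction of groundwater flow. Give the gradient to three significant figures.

i ≈ 0.00249; groundwater flows toward the east

Total head at BH-9: h = -84.62 − 2.16 = -86.78 m.
Pressure head at BH-13: ψ = P/(ρg) = 375×1000 / (1000 × 9.81) = 38.23 m.
Total head at BH-13: h = z + ψ = -130.36 + 38.23 = -92.13 m.
Head difference: h(BH-9) − h(BH-13) = -86.78 − (-92.13) = 5.35 m.
Hydraulic gradient: i = |Δh| / L = 5.35 / 2147.3 = 0.00249.
Flow is from higher to lower head: from BH-9 toward BH-13, i.e. toward the east.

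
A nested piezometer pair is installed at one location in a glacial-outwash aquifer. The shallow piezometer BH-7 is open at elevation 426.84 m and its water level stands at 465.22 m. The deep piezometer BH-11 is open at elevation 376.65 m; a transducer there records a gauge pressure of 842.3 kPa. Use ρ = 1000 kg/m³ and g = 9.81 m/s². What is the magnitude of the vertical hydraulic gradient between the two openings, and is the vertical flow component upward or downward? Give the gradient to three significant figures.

|i_v| ≈ 0.0540; vertical flow is downward

Total head at BH-7: h = 465.22 m (water level in the standpipe).
Pressure head at BH-11: ψ = P/(ρg) = 842.3×1000 / (1000 × 9.81) = 85.86 m.
Total head at BH-11: h = z + ψ = 376.65 + 85.86 = 462.51 m.
Δh = h(BH-7) − h(BH-11) = 465.22 − 462.51 = 2.71 m.
Vertical separation Δz = 426.84 − 376.65 = 50.19 m.
|i_v| = |Δh| / Δz = 2.71 / 50.19 = 0.0540.
Head is higher in the shallow piezometer, so vertical flow is downward (recharge condition).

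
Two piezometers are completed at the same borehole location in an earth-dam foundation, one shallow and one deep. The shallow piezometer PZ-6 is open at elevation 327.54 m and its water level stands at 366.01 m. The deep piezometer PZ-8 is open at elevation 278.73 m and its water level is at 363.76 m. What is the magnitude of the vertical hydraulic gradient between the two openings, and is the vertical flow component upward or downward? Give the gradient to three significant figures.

|i_v| ≈ 0.0461; vertical flow is downward

Total head at PZ-6: h = 366.01 m (water level in the standpipe).
Total head at PZ-8: h = 363.76 m.
Δh = h(PZ-6) − h(PZ-8) = 366.01 − 363.76 = 2.25 m.
Vertical separation Δz = 327.54 − 278.73 = 48.81 m.
|i_v| = |Δh| / Δz = 2.25 / 48.81 = 0.0461.
Head is higher in the shallow piezometer, so vertical flow is downward (recharge condition).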